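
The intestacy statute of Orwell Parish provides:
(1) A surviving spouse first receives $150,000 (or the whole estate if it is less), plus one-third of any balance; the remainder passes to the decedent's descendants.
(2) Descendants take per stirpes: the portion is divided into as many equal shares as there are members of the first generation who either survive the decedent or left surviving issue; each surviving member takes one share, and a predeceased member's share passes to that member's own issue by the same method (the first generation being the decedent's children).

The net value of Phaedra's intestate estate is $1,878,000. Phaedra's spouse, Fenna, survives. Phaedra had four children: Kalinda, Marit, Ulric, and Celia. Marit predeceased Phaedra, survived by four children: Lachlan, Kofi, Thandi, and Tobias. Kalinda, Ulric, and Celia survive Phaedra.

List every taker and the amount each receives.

Fenna: $726,000; Kalinda: $288,000; Lachlan: $72,000; Kofi: $72,000; Thandi: $72,000; Tobias: $72,000; Ulric: $288,000; Celia: $288,000

Fenna first takes $150,000, leaving a balance of $1,728,000. Fenna then takes one-third of the balance ($576,000), for a total of $726,000. The remaining $1,152,000 passes to the descendants.
The descendants' portion ($1,152,000) is divided into 4 shares of $288,000: Kalinda, Ulric, and Celia each take $288,000; Marit's $288,000 share passes to Marit's issue.
Marit's share ($288,000) is divided into 4 shares of $72,000: Lachlan, Kofi, Thandi, and Tobias each take $72,000.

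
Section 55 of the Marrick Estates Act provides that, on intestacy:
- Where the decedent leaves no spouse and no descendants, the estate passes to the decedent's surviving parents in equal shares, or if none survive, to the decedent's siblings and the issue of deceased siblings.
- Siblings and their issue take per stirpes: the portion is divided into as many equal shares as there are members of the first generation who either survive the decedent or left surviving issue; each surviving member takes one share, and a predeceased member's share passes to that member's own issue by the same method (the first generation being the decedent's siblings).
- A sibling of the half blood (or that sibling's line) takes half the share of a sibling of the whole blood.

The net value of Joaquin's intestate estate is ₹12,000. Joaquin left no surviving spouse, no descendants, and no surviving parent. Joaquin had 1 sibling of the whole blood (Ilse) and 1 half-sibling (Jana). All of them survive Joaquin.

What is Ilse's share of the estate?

Ilse receives ₹8,000.

The entire ₹12,000 passes to the siblings and their issue.
Counting each half-blood sibling's line as half a unit, there are 3/2 units in ₹12,000, so one unit is ₹8,000. Whole-blood lines (Ilse) take ₹8,000 each; half-blood lines (Jana) take ₹4,000 each.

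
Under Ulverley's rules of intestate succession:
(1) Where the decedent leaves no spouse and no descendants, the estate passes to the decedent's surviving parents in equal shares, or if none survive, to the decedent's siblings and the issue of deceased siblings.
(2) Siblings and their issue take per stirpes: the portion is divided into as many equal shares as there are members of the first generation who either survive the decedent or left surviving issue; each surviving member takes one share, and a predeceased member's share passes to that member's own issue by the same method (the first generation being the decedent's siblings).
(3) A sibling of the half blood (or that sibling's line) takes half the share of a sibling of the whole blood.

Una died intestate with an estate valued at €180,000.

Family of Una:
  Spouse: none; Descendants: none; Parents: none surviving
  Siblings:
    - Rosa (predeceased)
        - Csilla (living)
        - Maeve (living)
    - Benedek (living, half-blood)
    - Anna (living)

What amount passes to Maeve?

The entire €180,000 passes to the siblings and their issue.
Counting each half-blood sibling's line as half a unit, there are 5/2 units in €180,000, so one unit is €72,000. Whole-blood lines (Rosa and Anna) take €72,000 each; half-blood lines (Benedek) take €36,000 each.
Rosa's share (€72,000) is divided into 2 shares of €36,000: Csilla and Maeve each take €36,000.

Maeve receives €36,000.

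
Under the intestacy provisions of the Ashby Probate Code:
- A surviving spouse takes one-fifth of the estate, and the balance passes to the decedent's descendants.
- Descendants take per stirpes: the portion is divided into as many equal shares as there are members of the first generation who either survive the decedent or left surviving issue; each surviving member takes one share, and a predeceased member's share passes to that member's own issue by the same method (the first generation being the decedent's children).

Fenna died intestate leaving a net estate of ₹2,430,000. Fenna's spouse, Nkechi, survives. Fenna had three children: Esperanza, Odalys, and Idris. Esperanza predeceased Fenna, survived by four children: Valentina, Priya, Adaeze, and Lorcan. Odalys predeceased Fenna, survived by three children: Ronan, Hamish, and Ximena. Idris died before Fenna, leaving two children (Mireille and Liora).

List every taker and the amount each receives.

Nkechi: ₹486,000; Valentina: ₹162,000; Priya: ₹162,000; Adaeze: ₹162,000; Lorcan: ₹162,000; Ronan: ₹216,000; Hamish: ₹216,000; Ximena: ₹216,000; Mireille: ₹324,000; Liora: ₹324,000

Nkechi takes one-fifth of ₹2,430,000 = ₹486,000. The remaining ₹1,944,000 passes to the descendants.
The descendants' portion (₹1,944,000) is divided into 3 shares of ₹648,000: Esperanza's ₹648,000 share passes to Esperanza's issue; Odalys's ₹648,000 share passes to Odalys's issue; Idris's ₹648,000 share passes to Idris's issue.
Esperanza's share (₹648,000) is divided into 4 shares of ₹162,000: Valentina, Priya, Adaeze, and Lorcan each take ₹162,000.
Odalys's share (₹648,000) is divided into 3 shares of ₹216,000: Ronan, Hamish, and Ximena each take ₹216,000.
Idris's share (₹648,000) is divided into 2 shares of ₹324,000: Mireille and Liora each take ₹324,000.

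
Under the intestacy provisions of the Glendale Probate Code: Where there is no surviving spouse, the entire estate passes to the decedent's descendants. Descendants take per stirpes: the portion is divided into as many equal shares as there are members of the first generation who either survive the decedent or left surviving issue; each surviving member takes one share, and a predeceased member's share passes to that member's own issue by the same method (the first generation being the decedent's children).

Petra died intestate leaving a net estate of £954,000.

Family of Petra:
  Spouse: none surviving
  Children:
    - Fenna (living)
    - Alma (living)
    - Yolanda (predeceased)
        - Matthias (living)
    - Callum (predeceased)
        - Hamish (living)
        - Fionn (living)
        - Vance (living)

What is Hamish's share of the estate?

The entire £954,000 passes to the descendants.
That amount (£954,000) is divided into 4 shares of £238,500: Fenna and Alma each take £238,500; Yolanda's £238,500 share passes to Yolanda's issue; Callum's £238,500 share passes to Callum's issue.
Yolanda's share (£238,500) passes entirely to Matthias.
Callum's share (£238,500) is divided into 3 shares of £79,500: Hamish, Fionn, and Vance each take £79,500.

Hamish receives £79,500.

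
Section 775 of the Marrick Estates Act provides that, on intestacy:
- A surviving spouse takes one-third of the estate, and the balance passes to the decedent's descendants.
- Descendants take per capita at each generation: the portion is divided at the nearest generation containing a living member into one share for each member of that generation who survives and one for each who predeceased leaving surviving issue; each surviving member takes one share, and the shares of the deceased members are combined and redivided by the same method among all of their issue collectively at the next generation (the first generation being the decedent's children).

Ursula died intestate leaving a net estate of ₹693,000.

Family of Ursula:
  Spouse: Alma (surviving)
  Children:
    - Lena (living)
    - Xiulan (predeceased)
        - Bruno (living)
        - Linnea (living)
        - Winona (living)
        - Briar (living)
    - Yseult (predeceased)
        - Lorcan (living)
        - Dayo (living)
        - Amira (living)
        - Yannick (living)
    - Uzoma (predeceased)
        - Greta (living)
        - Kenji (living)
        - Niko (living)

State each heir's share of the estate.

Alma: ₹231,000; Lena: ₹115,500; Bruno: ₹31,500; Linnea: ₹31,500; Winona: ₹31,500; Briar: ₹31,500; Lorcan: ₹31,500; Dayo: ₹31,500; Amira: ₹31,500; Yannick: ₹31,500; Greta: ₹31,500; Kenji: ₹31,500; Niko: ₹31,500

Alma takes one-third of ₹693,000 = ₹231,000. The remaining ₹462,000 passes to the descendants.
The descendants' portion (₹462,000) is divided at the children's generation into 4 shares of ₹115,500. Lena takes ₹115,500. The 3 shares of the deceased (Xiulan, Yseult, and Uzoma) are combined into a pool of ₹346,500.
That pool (₹346,500) is divided at the grandchildren's generation equally among Bruno, Linnea, Winona, Briar, Lorcan, Dayo, Amira, Yannick, Greta, Kenji, and Niko: ₹31,500 each.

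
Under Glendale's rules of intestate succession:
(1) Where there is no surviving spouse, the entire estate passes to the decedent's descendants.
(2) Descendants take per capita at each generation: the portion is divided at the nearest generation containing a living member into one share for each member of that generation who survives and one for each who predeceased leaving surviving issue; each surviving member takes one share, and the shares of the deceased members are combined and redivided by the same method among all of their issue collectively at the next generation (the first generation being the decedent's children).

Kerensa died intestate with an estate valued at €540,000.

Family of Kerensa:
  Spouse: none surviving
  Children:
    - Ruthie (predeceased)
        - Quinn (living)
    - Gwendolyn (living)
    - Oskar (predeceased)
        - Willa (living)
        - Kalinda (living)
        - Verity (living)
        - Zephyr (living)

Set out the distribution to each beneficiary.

The entire €540,000 passes to the descendants.
That amount (€540,000) is divided at the children's generation into 3 shares of €180,000. Gwendolyn takes €180,000. The 2 shares of the deceased (Ruthie and Oskar) are combined into a pool of €360,000.
That pool (€360,000) is divided at the grandchildren's generation equally among Quinn, Willa, Kalinda, Verity, and Zephyr: €72,000 each.

Quinn: €72,000; Gwendolyn: €180,000; Willa: €72,000; Kalinda: €72,000; Verity: €72,000; Zephyr: €72,000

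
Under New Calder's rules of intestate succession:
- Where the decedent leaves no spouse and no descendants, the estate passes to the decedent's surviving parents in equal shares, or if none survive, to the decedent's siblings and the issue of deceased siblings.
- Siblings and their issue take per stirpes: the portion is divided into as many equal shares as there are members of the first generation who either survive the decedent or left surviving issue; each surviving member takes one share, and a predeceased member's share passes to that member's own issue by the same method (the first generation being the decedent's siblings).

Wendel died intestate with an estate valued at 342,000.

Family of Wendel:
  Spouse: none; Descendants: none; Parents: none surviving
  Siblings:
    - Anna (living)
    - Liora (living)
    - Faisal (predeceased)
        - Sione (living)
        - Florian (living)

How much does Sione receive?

The entire 342,000 passes to the siblings and their issue.
That amount (342,000) is divided into 3 shares of 114,000: Anna and Liora each take 114,000; Faisal's 114,000 share passes to Faisal's issue.
Faisal's share (114,000) is divided into 2 shares of 57,000: Sione and Florian each take 57,000.

Sione receives 57,000.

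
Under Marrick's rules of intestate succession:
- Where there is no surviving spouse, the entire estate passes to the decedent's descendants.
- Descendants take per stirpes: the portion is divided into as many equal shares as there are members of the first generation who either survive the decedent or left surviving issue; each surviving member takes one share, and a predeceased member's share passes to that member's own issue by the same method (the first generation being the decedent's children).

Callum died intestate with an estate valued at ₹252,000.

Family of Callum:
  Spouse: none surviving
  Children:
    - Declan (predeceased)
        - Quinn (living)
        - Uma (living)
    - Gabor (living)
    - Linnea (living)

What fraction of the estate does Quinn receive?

Quinn receives 1/6 of the estate.

The entire ₹252,000 passes to the descendants.
That amount (₹252,000) is divided into 3 shares of ₹84,000: Gabor and Linnea each take ₹84,000; Declan's ₹84,000 share passes to Declan's issue.
Declan's share (₹84,000) is divided into 2 shares of ₹42,000: Quinn and Uma each take ₹42,000.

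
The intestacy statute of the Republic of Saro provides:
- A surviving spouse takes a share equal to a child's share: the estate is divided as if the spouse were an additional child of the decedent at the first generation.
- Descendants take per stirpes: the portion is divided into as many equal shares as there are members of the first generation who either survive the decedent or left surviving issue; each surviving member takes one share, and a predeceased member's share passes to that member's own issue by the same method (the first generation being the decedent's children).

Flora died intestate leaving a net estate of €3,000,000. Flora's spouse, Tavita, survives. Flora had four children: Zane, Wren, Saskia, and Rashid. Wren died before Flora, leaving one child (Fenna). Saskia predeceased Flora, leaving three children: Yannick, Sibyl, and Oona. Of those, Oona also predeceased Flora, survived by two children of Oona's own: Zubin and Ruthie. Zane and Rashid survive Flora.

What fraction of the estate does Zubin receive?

Zubin receives 1/30 of the estate.

The spouse counts as an additional share at the children's level, so there are 5 primary shares of €600,000. Tavita takes one such share (€600,000).
The children's combined portion (€2,400,000) is divided into 4 shares of €600,000: Zane and Rashid each take €600,000; Wren's €600,000 share passes to Wren's issue; Saskia's €600,000 share passes to Saskia's issue.
Wren's share (€600,000) passes entirely to Fenna.
Saskia's share (€600,000) is divided into 3 shares of €200,000: Yannick and Sibyl each take €200,000; Oona's €200,000 share passes to Oona's issue.
Oona's share (€200,000) is divided into 2 shares of €100,000: Zubin and Ruthie each take €100,000.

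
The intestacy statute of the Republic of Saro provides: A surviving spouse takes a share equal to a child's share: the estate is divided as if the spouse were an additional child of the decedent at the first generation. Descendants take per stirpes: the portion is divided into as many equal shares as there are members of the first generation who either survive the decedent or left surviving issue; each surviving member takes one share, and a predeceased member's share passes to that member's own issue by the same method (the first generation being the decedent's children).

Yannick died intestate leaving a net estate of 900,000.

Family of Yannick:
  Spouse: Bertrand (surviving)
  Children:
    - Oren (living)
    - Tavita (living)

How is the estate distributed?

Bertrand: 300,000; Oren: 300,000; Tavita: 300,000

The spouse counts as an additional share at the children's level, so there are 3 primary shares of 300,000. Bertrand takes one such share (300,000).
The children's combined portion (600,000) is divided into 2 shares of 300,000: Oren and Tavita each take 300,000.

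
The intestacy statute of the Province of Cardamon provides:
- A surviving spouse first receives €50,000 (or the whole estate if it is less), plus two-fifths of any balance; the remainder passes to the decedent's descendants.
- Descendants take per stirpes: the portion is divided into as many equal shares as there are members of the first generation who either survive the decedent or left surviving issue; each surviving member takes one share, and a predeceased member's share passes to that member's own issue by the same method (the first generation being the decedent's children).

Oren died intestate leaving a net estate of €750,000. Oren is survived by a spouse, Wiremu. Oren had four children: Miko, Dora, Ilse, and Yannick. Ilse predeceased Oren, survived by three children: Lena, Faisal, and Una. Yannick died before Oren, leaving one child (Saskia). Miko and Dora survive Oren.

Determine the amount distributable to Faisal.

Faisal receives €35,000.

Wiremu first takes €50,000, leaving a balance of €700,000. Wiremu then takes two-fifths of the balance (€280,000), for a total of €330,000. The remaining €420,000 passes to the descendants.
The descendants' portion (€420,000) is divided into 4 shares of €105,000: Miko and Dora each take €105,000; Ilse's €105,000 share passes to Ilse's issue; Yannick's €105,000 share passes to Yannick's issue.
Ilse's share (€105,000) is divided into 3 shares of €35,000: Lena, Faisal, and Una each take €35,000.
Yannick's share (€105,000) passes entirely to Saskia.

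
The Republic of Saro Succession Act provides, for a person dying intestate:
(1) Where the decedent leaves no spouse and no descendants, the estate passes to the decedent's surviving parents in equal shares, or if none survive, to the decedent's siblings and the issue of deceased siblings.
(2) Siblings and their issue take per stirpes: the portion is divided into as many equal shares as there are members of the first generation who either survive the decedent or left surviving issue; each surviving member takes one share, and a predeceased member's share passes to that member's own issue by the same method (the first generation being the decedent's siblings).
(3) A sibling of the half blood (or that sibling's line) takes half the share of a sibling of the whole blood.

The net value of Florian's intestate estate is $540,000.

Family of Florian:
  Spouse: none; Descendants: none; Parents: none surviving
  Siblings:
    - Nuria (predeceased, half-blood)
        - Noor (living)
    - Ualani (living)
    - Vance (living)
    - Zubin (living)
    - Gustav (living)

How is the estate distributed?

The entire $540,000 passes to the siblings and their issue.
Counting each half-blood sibling's line as half a unit, there are 9/2 units in $540,000, so one unit is $120,000. Whole-blood lines (Ualani, Vance, Zubin, and Gustav) take $120,000 each; half-blood lines (Nuria) take $60,000 each.
Nuria's share ($60,000) passes entirely to Noor.

Noor: $60,000; Ualani: $120,000; Vance: $120,000; Zubin: $120,000; Gustav: $120,000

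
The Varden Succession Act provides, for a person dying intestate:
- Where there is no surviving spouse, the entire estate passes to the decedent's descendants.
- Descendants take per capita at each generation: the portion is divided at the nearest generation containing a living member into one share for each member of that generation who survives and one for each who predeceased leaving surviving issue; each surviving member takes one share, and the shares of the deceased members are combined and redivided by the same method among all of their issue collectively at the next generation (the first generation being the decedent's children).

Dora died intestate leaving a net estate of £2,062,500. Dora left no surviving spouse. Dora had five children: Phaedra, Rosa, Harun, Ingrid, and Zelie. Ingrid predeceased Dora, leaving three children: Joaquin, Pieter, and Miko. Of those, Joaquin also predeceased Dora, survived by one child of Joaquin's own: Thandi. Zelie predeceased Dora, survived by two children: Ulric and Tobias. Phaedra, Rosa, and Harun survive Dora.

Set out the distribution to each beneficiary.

The entire £2,062,500 passes to the descendants.
That amount (£2,062,500) is divided at the children's generation into 5 shares of £412,500. Phaedra, Rosa, and Harun each take £412,500. The 2 shares of the deceased (Ingrid and Zelie) are combined into a pool of £825,000.
That pool (£825,000) is divided at the grandchildren's generation into 5 shares of £165,000. Pieter, Miko, Ulric, and Tobias each take £165,000. The remaining share for the deceased Joaquin (£165,000) is carried to the next generation.
That pool (£165,000) passes entirely to Thandi, the sole taker at the great-grandchildren's generation.

Phaedra: £412,500; Rosa: £412,500; Harun: £412,500; Thandi: £165,000; Pieter: £165,000; Miko: £165,000; Ulric: £165,000; Tobias: £165,000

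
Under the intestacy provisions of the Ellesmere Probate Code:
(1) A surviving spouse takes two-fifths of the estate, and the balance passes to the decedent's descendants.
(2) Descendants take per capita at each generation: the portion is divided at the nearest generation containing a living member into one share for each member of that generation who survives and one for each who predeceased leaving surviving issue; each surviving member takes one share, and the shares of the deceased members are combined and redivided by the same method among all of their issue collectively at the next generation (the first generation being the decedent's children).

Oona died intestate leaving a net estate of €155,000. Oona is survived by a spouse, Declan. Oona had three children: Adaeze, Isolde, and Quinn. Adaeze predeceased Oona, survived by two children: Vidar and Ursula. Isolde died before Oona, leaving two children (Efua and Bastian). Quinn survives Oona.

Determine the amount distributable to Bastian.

Declan takes two-fifths of €155,000 = €62,000. The remaining €93,000 passes to the descendants.
The descendants' portion (€93,000) is divided at the children's generation into 3 shares of €31,000. Quinn takes €31,000. The 2 shares of the deceased (Adaeze and Isolde) are combined into a pool of €62,000.
That pool (€62,000) is divided at the grandchildren's generation equally among Vidar, Ursula, Efua, and Bastian: €15,500 each.

Bastian receives €15,500.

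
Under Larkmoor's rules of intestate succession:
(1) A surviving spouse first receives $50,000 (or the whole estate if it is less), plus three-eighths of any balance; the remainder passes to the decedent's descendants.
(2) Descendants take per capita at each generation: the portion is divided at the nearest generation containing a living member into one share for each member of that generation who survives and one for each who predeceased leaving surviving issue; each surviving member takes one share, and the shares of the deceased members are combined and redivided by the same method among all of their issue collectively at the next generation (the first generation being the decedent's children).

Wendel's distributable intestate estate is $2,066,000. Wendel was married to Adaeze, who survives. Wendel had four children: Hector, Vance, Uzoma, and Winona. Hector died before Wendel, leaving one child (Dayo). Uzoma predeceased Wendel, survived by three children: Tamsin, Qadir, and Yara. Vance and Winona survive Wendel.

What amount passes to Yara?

Yara receives $157,500.

Adaeze first takes $50,000, leaving a balance of $2,016,000. Adaeze then takes three-eighths of the balance ($756,000), for a total of $806,000. The remaining $1,260,000 passes to the descendants.
The descendants' portion ($1,260,000) is divided at the children's generation into 4 shares of $315,000. Vance and Winona each take $315,000. The 2 shares of the deceased (Hector and Uzoma) are combined into a pool of $630,000.
That pool ($630,000) is divided at the grandchildren's generation equally among Dayo, Tamsin, Qadir, and Yara: $157,500 each.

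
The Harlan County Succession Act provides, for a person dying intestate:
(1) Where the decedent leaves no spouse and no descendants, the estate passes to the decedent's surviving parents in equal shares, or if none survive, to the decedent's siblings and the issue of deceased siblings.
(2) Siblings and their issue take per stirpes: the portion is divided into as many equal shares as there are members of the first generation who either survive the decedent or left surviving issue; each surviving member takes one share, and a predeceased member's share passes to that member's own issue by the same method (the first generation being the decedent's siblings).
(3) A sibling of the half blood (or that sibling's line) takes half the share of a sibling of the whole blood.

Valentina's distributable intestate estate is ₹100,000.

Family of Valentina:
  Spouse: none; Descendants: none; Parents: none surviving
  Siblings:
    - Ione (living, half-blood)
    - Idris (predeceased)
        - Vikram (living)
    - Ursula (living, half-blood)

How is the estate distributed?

Ione: ₹25,000; Vikram: ₹50,000; Ursula: ₹25,000

The entire ₹100,000 passes to the siblings and their issue.
Counting each half-blood sibling's line as half a unit, there are 2 units in ₹100,000, so one unit is ₹50,000. Whole-blood lines (Idris) take ₹50,000 each; half-blood lines (Ione and Ursula) take ₹25,000 each.
Idris's share (₹50,000) passes entirely to Vikram.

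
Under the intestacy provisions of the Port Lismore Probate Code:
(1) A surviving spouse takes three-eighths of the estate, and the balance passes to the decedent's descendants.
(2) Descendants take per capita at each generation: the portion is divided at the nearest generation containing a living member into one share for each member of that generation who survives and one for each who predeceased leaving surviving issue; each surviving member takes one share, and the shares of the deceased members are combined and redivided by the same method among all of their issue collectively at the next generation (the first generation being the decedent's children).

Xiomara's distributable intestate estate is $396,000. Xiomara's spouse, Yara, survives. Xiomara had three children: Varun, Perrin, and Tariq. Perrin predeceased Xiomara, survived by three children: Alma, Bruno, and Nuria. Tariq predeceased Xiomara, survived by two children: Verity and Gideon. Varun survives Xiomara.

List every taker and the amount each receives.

Yara: $148,500; Varun: $82,500; Alma: $33,000; Bruno: $33,000; Nuria: $33,000; Verity: $33,000; Gideon: $33,000

Yara takes three-eighths of $396,000 = $148,500. The remaining $247,500 passes to the descendants.
The descendants' portion ($247,500) is divided at the children's generation into 3 shares of $82,500. Varun takes $82,500. The 2 shares of the deceased (Perrin and Tariq) are combined into a pool of $165,000.
That pool ($165,000) is divided at the grandchildren's generation equally among Alma, Bruno, Nuria, Verity, and Gideon: $33,000 each.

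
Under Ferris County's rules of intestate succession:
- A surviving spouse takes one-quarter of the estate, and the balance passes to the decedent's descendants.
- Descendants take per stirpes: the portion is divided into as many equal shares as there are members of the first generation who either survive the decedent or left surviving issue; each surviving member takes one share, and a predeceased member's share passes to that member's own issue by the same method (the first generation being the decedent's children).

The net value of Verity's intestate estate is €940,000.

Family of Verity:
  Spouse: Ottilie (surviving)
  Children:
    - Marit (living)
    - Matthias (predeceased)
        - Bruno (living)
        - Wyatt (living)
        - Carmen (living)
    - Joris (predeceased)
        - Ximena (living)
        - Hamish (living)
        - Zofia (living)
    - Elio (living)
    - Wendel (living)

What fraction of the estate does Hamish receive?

Hamish receives 1/20 of the estate.

Ottilie takes one-quarter of €940,000 = €235,000. The remaining €705,000 passes to the descendants.
The descendants' portion (€705,000) is divided into 5 shares of €141,000: Marit, Elio, and Wendel each take €141,000; Matthias's €141,000 share passes to Matthias's issue; Joris's €141,000 share passes to Joris's issue.
Matthias's share (€141,000) is divided into 3 shares of €47,000: Bruno, Wyatt, and Carmen each take €47,000.
Joris's share (€141,000) is divided into 3 shares of €47,000: Ximena, Hamish, and Zofia each take €47,000.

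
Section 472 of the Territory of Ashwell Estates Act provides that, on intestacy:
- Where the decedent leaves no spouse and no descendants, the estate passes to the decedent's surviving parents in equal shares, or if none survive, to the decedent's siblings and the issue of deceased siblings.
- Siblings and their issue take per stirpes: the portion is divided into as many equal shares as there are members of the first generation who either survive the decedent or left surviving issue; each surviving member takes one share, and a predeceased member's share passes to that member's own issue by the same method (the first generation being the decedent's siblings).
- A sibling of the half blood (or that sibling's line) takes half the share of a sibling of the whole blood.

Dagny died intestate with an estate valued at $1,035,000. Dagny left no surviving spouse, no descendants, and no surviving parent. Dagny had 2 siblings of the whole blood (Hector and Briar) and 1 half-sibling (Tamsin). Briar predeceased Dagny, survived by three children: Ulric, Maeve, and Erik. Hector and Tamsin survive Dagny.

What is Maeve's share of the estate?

The entire $1,035,000 passes to the siblings and their issue.
Counting each half-blood sibling's line as half a unit, there are 5/2 units in $1,035,000, so one unit is $414,000. Whole-blood lines (Hector and Briar) take $414,000 each; half-blood lines (Tamsin) take $207,000 each.
Briar's share ($414,000) is divided into 3 shares of $138,000: Ulric, Maeve, and Erik each take $138,000.

Maeve receives $138,000.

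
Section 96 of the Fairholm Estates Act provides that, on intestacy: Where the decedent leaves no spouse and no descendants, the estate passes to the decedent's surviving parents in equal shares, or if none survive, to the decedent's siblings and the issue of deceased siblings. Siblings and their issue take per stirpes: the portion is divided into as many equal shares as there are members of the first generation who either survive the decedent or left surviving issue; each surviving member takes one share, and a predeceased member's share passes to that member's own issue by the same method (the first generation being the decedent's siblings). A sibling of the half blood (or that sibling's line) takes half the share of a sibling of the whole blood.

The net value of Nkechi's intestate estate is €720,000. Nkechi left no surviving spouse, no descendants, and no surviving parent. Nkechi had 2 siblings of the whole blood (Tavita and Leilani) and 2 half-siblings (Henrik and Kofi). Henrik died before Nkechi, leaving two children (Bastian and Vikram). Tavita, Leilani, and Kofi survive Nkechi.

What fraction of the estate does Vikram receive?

The entire €720,000 passes to the siblings and their issue.
Counting each half-blood sibling's line as half a unit, there are 3 units in €720,000, so one unit is €240,000. Whole-blood lines (Tavita and Leilani) take €240,000 each; half-blood lines (Henrik and Kofi) take €120,000 each.
Henrik's share (€120,000) is divided into 2 shares of €60,000: Bastian and Vikram each take €60,000.

Vikram receives 1/12 of the estate.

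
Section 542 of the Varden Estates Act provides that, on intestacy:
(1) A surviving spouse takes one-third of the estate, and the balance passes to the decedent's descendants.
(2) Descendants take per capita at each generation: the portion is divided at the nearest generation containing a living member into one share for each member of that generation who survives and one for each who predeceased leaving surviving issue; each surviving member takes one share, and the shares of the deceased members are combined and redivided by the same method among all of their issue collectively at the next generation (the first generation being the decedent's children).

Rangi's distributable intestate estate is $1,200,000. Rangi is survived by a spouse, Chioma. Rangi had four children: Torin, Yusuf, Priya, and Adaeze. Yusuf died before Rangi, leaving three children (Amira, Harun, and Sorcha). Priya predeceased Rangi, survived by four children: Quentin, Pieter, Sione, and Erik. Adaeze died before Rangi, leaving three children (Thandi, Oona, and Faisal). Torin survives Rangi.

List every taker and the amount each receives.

Chioma takes one-third of $1,200,000 = $400,000. The remaining $800,000 passes to the descendants.
The descendants' portion ($800,000) is divided at the children's generation into 4 shares of $200,000. Torin takes $200,000. The 3 shares of the deceased (Yusuf, Priya, and Adaeze) are combined into a pool of $600,000.
That pool ($600,000) is divided at the grandchildren's generation equally among Amira, Harun, Sorcha, Quentin, Pieter, Sione, Erik, Thandi, Oona, and Faisal: $60,000 each.

Chioma: $400,000; Torin: $200,000; Amira: $60,000; Harun: $60,000; Sorcha: $60,000; Quentin: $60,000; Pieter: $60,000; Sione: $60,000; Erik: $60,000; Thandi: $60,000; Oona: $60,000; Faisal: $60,000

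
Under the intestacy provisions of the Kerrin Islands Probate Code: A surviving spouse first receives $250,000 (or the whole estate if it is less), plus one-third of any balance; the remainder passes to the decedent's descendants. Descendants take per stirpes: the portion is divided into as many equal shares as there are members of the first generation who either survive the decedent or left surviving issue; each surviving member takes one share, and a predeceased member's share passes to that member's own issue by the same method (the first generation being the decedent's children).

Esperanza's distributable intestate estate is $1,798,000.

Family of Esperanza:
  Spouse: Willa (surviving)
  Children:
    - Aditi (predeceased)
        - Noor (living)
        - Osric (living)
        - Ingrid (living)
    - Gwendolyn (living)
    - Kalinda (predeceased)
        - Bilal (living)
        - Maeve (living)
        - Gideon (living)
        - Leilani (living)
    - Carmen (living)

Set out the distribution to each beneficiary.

Willa first takes $250,000, leaving a balance of $1,548,000. Willa then takes one-third of the balance ($516,000), for a total of $766,000. The remaining $1,032,000 passes to the descendants.
The descendants' portion ($1,032,000) is divided into 4 shares of $258,000: Gwendolyn and Carmen each take $258,000; Aditi's $258,000 share passes to Aditi's issue; Kalinda's $258,000 share passes to Kalinda's issue.
Aditi's share ($258,000) is divided into 3 shares of $86,000: Noor, Osric, and Ingrid each take $86,000.
Kalinda's share ($258,000) is divided into 4 shares of $64,500: Bilal, Maeve, Gideon, and Leilani each take $64,500.

Willa: $766,000; Noor: $86,000; Osric: $86,000; Ingrid: $86,000; Gwendolyn: $258,000; Bilal: $64,500; Maeve: $64,500; Gideon: $64,500; Leilani: $64,500; Carmen: $258,000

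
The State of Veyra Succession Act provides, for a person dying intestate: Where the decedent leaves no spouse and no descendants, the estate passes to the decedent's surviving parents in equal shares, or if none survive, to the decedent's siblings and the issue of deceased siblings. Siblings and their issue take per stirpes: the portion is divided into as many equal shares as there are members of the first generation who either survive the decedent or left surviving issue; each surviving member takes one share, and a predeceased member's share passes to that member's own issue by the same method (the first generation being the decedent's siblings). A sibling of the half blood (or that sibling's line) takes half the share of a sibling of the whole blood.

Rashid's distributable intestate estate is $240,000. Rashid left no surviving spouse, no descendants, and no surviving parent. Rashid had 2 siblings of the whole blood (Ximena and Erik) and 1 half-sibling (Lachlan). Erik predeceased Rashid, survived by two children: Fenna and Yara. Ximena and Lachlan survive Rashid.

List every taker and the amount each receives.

Ximena: $96,000; Lachlan: $48,000; Fenna: $48,000; Yara: $48,000

The entire $240,000 passes to the siblings and their issue.
Counting each half-blood sibling's line as half a unit, there are 5/2 units in $240,000, so one unit is $96,000. Whole-blood lines (Ximena and Erik) take $96,000 each; half-blood lines (Lachlan) take $48,000 each.
Erik's share ($96,000) is divided into 2 shares of $48,000: Fenna and Yara each take $48,000.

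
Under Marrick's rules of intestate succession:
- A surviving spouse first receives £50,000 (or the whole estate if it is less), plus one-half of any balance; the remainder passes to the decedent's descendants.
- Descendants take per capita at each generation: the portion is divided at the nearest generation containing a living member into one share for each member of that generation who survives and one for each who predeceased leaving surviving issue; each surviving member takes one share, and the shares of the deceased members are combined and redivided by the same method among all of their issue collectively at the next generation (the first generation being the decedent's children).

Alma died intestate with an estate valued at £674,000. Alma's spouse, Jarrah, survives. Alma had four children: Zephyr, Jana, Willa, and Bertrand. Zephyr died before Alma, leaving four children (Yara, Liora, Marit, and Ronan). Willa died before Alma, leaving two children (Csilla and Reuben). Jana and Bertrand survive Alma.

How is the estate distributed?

Jarrah first takes £50,000, leaving a balance of £624,000. Jarrah then takes one-half of the balance (£312,000), for a total of £362,000. The remaining £312,000 passes to the descendants.
The descendants' portion (£312,000) is divided at the children's generation into 4 shares of £78,000. Jana and Bertrand each take £78,000. The 2 shares of the deceased (Zephyr and Willa) are combined into a pool of £156,000.
That pool (£156,000) is divided at the grandchildren's generation equally among Yara, Liora, Marit, Ronan, Csilla, and Reuben: £26,000 each.

Jarrah: £362,000; Yara: £26,000; Liora: £26,000; Marit: £26,000; Ronan: £26,000; Jana: £78,000; Csilla: £26,000; Reuben: £26,000; Bertrand: £78,000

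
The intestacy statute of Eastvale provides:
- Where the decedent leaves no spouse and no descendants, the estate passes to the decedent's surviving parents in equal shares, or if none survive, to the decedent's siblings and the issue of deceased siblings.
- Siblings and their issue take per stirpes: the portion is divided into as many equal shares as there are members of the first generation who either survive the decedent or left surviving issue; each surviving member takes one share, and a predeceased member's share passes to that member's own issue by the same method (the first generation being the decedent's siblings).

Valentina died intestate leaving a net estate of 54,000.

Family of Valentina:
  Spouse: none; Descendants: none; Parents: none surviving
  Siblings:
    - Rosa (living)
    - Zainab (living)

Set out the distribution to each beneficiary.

Rosa: 27,000; Zainab: 27,000

The entire 54,000 passes to the siblings and their issue.
That amount (54,000) is divided into 2 shares of 27,000: Rosa and Zainab each take 27,000.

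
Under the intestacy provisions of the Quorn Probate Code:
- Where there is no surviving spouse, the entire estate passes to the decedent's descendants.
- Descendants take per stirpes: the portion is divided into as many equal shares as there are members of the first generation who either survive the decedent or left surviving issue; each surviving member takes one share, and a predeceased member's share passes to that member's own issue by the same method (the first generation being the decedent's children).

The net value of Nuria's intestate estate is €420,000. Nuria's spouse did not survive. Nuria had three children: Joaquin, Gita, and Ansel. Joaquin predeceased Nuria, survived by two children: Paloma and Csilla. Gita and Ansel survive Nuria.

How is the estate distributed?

Paloma: €70,000; Csilla: €70,000; Gita: €140,000; Ansel: €140,000

The entire €420,000 passes to the descendants.
That amount (€420,000) is divided into 3 shares of €140,000: Gita and Ansel each take €140,000; Joaquin's €140,000 share passes to Joaquin's issue.
Joaquin's share (€140,000) is divided into 2 shares of €70,000: Paloma and Csilla each take €70,000.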